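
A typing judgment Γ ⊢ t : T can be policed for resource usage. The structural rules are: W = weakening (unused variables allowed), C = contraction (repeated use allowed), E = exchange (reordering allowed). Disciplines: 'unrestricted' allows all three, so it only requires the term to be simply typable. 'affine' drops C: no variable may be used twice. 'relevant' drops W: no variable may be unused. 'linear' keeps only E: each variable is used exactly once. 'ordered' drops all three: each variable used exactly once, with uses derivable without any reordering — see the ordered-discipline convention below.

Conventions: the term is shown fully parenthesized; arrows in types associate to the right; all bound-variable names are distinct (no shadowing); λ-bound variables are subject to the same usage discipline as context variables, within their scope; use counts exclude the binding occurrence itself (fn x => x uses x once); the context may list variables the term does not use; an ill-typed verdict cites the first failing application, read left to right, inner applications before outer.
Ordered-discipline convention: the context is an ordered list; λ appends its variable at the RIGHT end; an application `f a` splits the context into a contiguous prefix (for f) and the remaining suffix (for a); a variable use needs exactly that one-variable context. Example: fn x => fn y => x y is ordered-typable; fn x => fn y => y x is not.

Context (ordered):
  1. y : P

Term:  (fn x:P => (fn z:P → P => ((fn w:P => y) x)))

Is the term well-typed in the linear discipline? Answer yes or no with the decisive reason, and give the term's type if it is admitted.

no — unused: z, w — weakening required
variable uses: y=1, x [bound]=1, z [bound]=0, w [bound]=0
left-to-right use order: y, x
typing: the term checks, with type P → (P → P) → P
across the five disciplines: ordered ✗, linear ✗, affine ✓, relevant ✗, unrestricted ✓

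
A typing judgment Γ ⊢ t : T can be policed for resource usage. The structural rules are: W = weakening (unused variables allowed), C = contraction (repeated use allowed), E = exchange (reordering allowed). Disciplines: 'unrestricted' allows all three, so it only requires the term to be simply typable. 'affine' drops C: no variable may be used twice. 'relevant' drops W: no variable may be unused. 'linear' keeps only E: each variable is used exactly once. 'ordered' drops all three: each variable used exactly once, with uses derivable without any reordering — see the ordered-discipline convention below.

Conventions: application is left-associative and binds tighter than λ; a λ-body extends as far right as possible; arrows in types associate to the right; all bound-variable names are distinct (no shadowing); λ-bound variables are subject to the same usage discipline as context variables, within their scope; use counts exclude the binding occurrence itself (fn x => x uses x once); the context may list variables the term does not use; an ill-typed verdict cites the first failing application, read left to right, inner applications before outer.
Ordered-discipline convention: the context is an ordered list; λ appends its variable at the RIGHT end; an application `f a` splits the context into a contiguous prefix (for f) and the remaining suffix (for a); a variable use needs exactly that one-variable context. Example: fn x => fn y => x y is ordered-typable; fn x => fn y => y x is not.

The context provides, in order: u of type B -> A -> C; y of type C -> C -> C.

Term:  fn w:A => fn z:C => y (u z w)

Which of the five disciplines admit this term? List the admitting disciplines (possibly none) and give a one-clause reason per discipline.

admitted in: none
variable uses: u: 1, y: 1, w (bound): 1, z (bound): 1
use order (left to right): y, u, z, w
typing: ill-typed: an argument C mismatches the expected B
ordered ✗ (a type mismatch blocks all five)
linear ✗ (the type mismatch rejects it)
affine ✗ (not simply typable)
relevant ✗ (fails simple typing)
unrestricted ✗ (a type mismatch blocks all five)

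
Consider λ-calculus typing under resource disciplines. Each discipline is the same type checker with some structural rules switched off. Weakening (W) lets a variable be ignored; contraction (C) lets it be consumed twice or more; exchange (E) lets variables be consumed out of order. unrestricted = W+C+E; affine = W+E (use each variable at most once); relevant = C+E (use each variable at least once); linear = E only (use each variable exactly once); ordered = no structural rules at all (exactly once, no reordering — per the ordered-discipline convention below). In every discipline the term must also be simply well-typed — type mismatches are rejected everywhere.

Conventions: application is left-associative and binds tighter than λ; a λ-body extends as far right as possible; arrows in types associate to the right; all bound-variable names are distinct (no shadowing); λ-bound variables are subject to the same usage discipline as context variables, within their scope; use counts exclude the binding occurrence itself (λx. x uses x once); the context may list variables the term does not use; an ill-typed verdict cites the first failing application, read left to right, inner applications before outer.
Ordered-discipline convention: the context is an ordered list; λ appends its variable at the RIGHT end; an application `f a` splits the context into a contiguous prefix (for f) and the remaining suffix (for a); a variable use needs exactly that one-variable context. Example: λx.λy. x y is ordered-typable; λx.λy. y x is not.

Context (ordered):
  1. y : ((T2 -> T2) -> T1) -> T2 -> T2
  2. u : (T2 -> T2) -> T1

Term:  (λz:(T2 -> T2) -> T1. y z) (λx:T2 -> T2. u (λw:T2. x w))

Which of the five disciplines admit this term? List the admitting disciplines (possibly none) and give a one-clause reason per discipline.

admitting disciplines: ordered, linear, affine, relevant, unrestricted
usage: y: 1×, u: 1×, z (bound): 1×, x (bound): 1×, w (bound): 1×
uses in reading order: y, z, u, x, w
typing: well-typed — term : T2 -> T2
ordered: ✓, y, u, z, x, w once each; derivable with no W/C/E
linear: ✓, y, u, z, x, w: one use apiece
affine: ✓, no duplicate uses among y, u, z, x, w
relevant: ✓, at least one use each (y, u, z, x, w)
unrestricted: ✓, type-checks (T2 -> T2) and nothing is barred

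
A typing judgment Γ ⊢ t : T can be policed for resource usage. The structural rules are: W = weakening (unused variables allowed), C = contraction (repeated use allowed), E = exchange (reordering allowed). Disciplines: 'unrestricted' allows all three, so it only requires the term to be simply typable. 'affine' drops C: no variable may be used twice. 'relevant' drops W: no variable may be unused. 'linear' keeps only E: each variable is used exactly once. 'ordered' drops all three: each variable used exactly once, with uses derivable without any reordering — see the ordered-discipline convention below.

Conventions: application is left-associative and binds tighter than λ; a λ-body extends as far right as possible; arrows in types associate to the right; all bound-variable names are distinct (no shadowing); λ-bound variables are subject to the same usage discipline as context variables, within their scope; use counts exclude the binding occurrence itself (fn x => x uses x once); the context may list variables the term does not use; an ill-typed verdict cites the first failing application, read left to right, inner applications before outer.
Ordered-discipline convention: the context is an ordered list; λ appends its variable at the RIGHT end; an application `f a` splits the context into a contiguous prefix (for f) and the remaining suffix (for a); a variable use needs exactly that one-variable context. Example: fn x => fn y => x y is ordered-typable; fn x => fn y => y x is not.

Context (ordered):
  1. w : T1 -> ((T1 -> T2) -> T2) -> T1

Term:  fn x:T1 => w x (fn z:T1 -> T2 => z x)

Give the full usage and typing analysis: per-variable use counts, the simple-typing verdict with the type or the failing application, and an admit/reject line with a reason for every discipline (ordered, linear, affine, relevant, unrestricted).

variable uses: w ×1, x (bound) ×2, z (bound) ×1
left-to-right use order: w, x, z, x
typing: ✓ — T1 -> T1
ordered ✗ (uses contraction: x ×2)
linear ✗ (uses contraction: x ×2)
affine ✗ (uses contraction: x ×2)
relevant ✓ (every one of w, x, z appears)
unrestricted ✓ (typability at T1 -> T1 is all that's needed)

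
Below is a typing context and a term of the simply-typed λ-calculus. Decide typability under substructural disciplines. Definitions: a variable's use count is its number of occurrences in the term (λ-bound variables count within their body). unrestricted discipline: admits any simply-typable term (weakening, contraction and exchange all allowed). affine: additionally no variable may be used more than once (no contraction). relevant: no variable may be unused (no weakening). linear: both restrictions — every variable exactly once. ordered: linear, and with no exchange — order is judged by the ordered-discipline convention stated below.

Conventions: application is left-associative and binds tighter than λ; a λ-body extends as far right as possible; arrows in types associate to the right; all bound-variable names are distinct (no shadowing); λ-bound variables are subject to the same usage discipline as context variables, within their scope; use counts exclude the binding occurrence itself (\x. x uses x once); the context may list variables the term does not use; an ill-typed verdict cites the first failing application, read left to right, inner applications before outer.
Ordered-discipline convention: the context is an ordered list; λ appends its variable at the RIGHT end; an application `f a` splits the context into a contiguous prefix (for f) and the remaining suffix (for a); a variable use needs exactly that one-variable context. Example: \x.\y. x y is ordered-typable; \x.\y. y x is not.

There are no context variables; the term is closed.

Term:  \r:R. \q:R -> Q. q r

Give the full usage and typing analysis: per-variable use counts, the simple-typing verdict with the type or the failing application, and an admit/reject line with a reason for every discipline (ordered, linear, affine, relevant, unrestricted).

variable uses: r (λ-bound)=1; q (λ-bound)=1
uses in reading order: q, r
typing: well-typed — term : R -> (R -> Q) -> Q
ordered: ✗ — use order q, r needs exchange
linear: ✓ — exactly-once usage across r, q
affine: ✓ — r, q: no repeats, contraction unneeded
relevant: ✓ — r, q: all used, weakening unneeded
unrestricted: ✓ — well-typed at R -> (R -> Q) -> Q; no restrictions here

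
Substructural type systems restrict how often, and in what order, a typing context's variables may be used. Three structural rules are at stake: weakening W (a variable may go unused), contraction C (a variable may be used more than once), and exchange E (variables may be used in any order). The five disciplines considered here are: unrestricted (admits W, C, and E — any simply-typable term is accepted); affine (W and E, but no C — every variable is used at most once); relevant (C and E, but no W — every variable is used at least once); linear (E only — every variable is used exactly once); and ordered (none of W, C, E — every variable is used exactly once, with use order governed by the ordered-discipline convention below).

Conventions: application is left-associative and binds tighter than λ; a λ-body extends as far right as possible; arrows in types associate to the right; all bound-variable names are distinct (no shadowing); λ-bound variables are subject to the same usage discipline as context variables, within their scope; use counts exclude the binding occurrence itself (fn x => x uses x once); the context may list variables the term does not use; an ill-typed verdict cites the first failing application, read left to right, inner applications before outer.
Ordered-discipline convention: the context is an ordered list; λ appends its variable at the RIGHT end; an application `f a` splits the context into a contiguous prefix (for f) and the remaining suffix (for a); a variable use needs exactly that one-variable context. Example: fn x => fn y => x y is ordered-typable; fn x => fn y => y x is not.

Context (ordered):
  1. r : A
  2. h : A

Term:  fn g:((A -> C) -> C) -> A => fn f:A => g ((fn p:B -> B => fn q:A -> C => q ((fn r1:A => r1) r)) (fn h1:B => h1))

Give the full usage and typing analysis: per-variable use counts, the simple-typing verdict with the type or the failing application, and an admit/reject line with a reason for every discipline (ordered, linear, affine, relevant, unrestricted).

use counts: r: 1×, h: 0×, g (λ-bound): 1×, f (λ-bound): 0×, p (λ-bound): 0×, q (λ-bound): 1×, r1 (λ-bound): 1×, h1 (λ-bound): 1×
use order (left to right): g, q, r1, r, h1
typing: ✓ — (((A -> C) -> C) -> A) -> A -> A
ordered ✗ (h, f, p never used (weakening))
linear ✗ (h, f, p never used (weakening))
affine ✓ (no duplicate uses among r, h, g, f, p, q, r1, h1)
relevant ✗ (h, f, p never used (weakening))
unrestricted ✓ (simply typable at (((A -> C) -> C) -> A) -> A -> A; W, C, E all held)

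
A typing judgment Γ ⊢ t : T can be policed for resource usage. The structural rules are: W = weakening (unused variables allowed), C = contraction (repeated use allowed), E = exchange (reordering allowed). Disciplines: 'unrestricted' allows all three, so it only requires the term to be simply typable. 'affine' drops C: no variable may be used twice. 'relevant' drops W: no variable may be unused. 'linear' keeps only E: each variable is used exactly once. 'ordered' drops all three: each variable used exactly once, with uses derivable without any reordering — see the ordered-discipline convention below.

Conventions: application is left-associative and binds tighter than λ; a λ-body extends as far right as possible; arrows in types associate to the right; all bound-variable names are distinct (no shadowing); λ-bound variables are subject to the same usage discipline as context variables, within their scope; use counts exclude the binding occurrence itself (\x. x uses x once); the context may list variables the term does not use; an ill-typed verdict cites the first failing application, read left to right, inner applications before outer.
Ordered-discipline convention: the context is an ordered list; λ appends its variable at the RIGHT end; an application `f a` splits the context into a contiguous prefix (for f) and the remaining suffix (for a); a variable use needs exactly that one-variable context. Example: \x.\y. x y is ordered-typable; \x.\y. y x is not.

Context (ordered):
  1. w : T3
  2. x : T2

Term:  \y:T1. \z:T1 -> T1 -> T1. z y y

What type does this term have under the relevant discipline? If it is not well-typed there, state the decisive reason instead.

not well-typed under relevant — w, x left unused
variable uses: w=0, x=0, y (bound)=2, z (bound)=1
order of uses: z, y, y
typing: well-typed — term : T1 -> (T1 -> T1 -> T1) -> T1
summary: ordered ✗ · linear ✗ · affine ✗ · relevant ✗ · unrestricted ✓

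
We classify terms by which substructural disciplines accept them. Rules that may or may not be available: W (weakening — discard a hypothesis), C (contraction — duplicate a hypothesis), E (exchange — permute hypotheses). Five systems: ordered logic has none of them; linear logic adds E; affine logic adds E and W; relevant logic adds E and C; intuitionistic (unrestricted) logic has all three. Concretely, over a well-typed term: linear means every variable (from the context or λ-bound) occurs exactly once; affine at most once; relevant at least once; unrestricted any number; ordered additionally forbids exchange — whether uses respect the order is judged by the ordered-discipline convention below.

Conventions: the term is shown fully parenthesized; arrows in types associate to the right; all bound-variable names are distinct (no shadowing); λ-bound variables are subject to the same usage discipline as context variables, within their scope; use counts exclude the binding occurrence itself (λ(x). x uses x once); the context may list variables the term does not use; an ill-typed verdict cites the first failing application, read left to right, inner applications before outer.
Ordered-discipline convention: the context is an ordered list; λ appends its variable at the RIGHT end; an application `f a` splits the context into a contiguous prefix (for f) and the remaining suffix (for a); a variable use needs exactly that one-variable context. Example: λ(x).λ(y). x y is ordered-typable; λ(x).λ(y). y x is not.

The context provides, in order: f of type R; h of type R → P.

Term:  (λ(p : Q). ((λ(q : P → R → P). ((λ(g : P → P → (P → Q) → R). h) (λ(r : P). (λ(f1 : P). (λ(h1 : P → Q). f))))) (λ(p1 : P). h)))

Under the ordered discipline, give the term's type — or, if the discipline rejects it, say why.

not well-typed under ordered — uses contraction: h ×2; p, q, g, r, f1, h1, p1 never used (weakening)
use counts: f: 1; h: 2; p (λ-bound): 0; q (λ-bound): 0; g (λ-bound): 0; r (λ-bound): 0; f1 (λ-bound): 0; h1 (λ-bound): 0; p1 (λ-bound): 0
order of uses: h, f, h
typing: well-typed at Q → R → P
summary: ordered ✗ · linear ✗ · affine ✗ · relevant ✗ · unrestricted ✓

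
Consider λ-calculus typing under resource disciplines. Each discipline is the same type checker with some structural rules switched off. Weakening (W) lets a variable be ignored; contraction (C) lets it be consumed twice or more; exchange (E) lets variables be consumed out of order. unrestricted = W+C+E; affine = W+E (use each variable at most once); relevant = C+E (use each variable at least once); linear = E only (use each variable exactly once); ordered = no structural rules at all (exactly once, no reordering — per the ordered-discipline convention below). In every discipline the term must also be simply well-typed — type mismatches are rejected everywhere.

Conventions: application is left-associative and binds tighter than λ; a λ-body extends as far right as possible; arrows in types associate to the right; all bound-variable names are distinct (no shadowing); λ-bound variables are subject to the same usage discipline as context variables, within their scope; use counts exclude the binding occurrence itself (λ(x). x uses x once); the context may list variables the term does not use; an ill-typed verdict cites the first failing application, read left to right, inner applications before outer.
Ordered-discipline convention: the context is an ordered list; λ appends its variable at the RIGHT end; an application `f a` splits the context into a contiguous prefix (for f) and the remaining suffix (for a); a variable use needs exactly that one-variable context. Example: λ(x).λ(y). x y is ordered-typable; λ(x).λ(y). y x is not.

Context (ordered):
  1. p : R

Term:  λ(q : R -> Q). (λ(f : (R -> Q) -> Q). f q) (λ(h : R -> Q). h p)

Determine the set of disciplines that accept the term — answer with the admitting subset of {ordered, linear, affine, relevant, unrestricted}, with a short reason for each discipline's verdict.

accepted by: linear, affine, relevant, unrestricted
usage: p: 1; q (λ-bound): 1; f (λ-bound): 1; h (λ-bound): 1
left-to-right use order: f, q, h, p
typing: ✓ — (R -> Q) -> Q
ordered: ✗ — no contiguous prefix/suffix split fits f, q, h, p
linear: ✓ — each of p, q, f, h used exactly once
affine: ✓ — no duplicate uses among p, q, f, h
relevant: ✓ — at least one use each (p, q, f, h)
unrestricted: ✓ — typability at (R -> Q) -> Q is all that's needed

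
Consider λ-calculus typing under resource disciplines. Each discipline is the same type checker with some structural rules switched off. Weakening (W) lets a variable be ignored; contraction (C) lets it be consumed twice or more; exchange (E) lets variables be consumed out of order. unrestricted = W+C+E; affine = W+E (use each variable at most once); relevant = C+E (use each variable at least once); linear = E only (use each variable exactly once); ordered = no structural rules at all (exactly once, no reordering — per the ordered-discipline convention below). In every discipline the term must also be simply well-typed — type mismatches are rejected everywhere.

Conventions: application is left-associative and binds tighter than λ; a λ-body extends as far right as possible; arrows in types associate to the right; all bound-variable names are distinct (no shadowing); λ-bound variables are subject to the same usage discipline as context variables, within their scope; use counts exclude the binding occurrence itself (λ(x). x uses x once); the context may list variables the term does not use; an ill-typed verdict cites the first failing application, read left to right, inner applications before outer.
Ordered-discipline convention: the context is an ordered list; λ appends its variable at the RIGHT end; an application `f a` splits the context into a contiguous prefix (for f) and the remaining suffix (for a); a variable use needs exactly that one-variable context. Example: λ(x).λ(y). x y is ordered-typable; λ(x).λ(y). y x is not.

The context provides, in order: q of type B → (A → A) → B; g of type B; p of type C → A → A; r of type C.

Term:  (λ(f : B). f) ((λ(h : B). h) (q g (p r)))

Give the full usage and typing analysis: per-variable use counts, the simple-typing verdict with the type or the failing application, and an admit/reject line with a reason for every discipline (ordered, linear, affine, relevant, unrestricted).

use counts: q ×1; g ×1; p ×1; r ×1; f (λ-bound) ×1; h (λ-bound) ×1
order of uses: f, h, q, g, p, r
typing: well-typed — term : B
ordered ✓ (single-use (q, g, p, r, f, h), ordered derivation ok)
linear ✓ (exactly-once usage across q, g, p, r, f, h)
affine ✓ (no duplicate uses among q, g, p, r, f, h)
relevant ✓ (none of q, g, p, r, f, h goes unused)
unrestricted ✓ (simply typable at B; W, C, E all held)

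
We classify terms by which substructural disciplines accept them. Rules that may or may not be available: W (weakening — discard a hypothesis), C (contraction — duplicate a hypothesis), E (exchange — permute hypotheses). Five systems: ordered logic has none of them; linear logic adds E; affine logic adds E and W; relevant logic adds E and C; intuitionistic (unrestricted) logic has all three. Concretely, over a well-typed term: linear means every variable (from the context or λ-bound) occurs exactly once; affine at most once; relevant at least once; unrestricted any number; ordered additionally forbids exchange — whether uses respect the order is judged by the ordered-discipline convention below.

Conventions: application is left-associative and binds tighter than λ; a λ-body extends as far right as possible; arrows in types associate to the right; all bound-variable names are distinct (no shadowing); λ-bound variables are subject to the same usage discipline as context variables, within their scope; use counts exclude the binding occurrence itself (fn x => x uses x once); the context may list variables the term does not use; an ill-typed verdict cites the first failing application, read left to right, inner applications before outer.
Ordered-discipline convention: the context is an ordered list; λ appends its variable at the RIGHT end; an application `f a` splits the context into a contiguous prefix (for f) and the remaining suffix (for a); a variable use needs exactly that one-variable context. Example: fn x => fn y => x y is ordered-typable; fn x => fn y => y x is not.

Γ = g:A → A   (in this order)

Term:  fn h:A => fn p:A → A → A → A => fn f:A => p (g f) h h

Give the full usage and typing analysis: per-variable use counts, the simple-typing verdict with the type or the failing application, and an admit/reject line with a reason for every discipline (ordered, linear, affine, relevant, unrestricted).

use counts: g=1, h (bound)=2, p (bound)=1, f (bound)=1
order of uses: p, g, f, h, h
typing: ✓ — A → (A → A → A → A) → A → A
ordered: ✗, h ×2 used more than once (contraction)
linear: ✗, h ×2 used more than once (contraction)
affine: ✗, h ×2 used more than once (contraction)
relevant: ✓, g, h, p, f: all used, weakening unneeded
unrestricted: ✓, well-typed at A → (A → A → A → A) → A → A; no restrictions here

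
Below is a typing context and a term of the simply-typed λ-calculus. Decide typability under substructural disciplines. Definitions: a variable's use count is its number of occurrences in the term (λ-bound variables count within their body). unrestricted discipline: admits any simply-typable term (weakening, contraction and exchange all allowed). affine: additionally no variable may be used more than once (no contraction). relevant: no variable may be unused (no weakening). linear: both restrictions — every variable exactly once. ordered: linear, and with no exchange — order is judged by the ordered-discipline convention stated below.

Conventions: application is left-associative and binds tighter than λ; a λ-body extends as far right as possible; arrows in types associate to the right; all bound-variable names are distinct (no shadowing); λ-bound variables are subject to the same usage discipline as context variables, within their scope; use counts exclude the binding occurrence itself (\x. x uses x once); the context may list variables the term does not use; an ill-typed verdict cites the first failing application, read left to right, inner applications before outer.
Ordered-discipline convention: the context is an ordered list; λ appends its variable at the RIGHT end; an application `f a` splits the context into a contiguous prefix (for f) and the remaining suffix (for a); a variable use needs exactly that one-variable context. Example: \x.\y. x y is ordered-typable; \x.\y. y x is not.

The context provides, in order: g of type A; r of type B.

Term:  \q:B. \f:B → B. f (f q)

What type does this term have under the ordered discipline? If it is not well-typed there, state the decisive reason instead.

not well-typed under ordered — repeated use of f ×2; needs weakening: g, r unused
variable uses: g ×0, r ×0, q (bound) ×1, f (bound) ×2
order of uses: f, f, q
typing: well-typed — term : B → (B → B) → B
across the five disciplines: ordered ✗ | linear ✗ | affine ✗ | relevant ✗ | unrestricted ✓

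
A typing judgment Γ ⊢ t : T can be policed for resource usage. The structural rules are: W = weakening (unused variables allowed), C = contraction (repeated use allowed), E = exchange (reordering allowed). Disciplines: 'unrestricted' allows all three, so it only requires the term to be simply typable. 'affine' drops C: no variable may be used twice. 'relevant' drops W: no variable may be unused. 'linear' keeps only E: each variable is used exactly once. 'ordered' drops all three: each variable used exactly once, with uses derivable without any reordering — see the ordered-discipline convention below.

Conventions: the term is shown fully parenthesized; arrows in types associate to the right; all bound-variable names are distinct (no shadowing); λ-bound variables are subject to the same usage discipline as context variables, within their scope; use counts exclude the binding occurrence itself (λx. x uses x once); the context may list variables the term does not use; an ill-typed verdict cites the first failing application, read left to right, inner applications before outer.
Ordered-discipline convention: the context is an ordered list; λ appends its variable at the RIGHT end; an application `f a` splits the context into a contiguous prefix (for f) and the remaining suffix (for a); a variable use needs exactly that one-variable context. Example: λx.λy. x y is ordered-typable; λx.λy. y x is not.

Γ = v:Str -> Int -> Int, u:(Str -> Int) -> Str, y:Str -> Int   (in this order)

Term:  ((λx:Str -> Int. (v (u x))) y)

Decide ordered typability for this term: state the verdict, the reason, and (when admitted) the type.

yes — v, u, y, x: once each, no exchange needed; term : Int -> Int
use counts: v ×1, u ×1, y ×1, x (λ-bound) ×1
order of uses: v, u, x, y
typing: well-typed at Int -> Int
across the five disciplines: ordered ✓ | linear ✓ | affine ✓ | relevant ✓ | unrestricted ✓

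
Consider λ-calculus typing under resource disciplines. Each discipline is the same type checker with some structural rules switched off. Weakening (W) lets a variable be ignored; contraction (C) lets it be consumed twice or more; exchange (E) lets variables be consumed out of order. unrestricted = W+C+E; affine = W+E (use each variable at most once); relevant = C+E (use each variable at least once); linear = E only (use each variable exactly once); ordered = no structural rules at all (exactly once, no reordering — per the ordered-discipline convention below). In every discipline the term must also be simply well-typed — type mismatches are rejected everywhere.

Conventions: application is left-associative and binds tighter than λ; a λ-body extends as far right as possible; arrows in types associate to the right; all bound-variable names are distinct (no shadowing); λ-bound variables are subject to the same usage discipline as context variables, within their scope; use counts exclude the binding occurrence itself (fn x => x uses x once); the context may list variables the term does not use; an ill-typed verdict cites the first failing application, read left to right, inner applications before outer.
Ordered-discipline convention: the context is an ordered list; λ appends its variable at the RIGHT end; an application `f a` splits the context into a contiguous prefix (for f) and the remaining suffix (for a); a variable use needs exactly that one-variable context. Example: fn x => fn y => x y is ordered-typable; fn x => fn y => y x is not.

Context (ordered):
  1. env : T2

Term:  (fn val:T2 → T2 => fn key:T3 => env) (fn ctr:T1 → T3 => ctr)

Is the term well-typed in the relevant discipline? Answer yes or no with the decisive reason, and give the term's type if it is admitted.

no — a type mismatch blocks all five
variable uses: env=1; val (λ-bound)=0; key (λ-bound)=0; ctr (λ-bound)=1
use order (left to right): env, ctr
typing: ill-typed: argument of type (T1 → T3) → T1 → T3 where T2 → T2 is required
summary: ordered ✗; linear ✗; affine ✗; relevant ✗; unrestricted ✗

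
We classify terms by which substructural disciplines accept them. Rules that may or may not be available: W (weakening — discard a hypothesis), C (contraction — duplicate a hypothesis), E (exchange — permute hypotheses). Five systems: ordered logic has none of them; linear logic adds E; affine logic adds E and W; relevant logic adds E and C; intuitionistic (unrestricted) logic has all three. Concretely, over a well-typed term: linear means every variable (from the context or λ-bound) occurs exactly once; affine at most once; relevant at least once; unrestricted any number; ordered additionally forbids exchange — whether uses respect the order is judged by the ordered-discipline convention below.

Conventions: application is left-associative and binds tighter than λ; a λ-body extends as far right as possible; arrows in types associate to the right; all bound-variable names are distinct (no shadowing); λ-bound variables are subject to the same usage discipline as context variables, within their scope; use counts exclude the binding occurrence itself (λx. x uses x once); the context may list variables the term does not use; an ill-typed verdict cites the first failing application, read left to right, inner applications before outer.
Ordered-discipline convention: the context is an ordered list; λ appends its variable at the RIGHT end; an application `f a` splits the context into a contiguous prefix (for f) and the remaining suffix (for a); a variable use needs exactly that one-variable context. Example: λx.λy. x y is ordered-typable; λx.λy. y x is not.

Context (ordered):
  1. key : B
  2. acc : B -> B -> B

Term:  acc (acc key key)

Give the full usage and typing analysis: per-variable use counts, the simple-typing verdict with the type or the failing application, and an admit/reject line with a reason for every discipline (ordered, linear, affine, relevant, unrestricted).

variable uses: key: 2; acc: 2
order of uses: acc, acc, key, key
typing: well-typed — term : B -> B
ordered: ✗, needs contraction — key ×2, acc ×2
linear: ✗, needs contraction — key ×2, acc ×2
affine: ✗, needs contraction — key ×2, acc ×2
relevant: ✓, every one of key, acc appears
unrestricted: ✓, simply typable at B -> B; W, C, E all held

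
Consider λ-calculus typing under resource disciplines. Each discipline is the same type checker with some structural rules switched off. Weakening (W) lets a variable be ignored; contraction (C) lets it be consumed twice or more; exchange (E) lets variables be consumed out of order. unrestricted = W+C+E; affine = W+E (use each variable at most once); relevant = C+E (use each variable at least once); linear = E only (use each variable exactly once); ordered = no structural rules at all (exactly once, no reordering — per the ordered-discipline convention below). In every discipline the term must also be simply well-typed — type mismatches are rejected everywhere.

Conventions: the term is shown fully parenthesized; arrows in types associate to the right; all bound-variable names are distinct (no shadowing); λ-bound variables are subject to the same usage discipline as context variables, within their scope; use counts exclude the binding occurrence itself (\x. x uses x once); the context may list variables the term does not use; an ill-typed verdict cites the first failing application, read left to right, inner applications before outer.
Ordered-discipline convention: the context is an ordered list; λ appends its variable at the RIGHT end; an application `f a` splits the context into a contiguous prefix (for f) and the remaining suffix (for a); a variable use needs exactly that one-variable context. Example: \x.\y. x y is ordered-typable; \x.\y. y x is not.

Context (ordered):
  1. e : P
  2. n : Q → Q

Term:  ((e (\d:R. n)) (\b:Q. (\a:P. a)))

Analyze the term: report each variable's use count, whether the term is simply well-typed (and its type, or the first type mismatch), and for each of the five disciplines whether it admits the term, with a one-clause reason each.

counts: e ×1; n ×1; d (λ-bound) ×0; b (λ-bound) ×0; a (λ-bound) ×1
left-to-right use order: e, n, a
typing: ill-typed: non-function type P applied to an argument
ordered: ✗, a type mismatch blocks all five
linear: ✗, the type mismatch rejects it
affine: ✗, not simply typable
relevant: ✗, fails simple typing
unrestricted: ✗, a type mismatch blocks all five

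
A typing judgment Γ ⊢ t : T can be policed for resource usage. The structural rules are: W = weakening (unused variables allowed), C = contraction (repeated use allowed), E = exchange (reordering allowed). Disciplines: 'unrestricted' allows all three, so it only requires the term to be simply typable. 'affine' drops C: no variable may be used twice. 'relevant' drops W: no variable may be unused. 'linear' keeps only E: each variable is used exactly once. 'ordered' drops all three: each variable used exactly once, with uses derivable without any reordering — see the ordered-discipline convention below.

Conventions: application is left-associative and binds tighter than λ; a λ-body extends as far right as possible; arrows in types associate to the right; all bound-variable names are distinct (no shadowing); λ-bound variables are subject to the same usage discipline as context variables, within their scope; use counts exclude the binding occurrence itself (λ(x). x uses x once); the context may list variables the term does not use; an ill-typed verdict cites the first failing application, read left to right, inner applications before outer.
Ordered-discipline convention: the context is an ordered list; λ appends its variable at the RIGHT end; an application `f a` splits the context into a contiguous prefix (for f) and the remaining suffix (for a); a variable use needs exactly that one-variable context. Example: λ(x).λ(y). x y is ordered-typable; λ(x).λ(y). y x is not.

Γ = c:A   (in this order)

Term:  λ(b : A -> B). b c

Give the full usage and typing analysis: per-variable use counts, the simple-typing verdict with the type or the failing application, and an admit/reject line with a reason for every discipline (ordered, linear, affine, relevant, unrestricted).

use counts: c: 1×; b [bound]: 1×
use order (left to right): b, c
typing: ✓ — (A -> B) -> B
ordered: ✗ — no contiguous prefix/suffix split fits b, c
linear: ✓ — c, b: one use apiece
affine: ✓ — none of c, b used more than once
relevant: ✓ — at least one use each (c, b)
unrestricted: ✓ — typability at (A -> B) -> B is all that's needed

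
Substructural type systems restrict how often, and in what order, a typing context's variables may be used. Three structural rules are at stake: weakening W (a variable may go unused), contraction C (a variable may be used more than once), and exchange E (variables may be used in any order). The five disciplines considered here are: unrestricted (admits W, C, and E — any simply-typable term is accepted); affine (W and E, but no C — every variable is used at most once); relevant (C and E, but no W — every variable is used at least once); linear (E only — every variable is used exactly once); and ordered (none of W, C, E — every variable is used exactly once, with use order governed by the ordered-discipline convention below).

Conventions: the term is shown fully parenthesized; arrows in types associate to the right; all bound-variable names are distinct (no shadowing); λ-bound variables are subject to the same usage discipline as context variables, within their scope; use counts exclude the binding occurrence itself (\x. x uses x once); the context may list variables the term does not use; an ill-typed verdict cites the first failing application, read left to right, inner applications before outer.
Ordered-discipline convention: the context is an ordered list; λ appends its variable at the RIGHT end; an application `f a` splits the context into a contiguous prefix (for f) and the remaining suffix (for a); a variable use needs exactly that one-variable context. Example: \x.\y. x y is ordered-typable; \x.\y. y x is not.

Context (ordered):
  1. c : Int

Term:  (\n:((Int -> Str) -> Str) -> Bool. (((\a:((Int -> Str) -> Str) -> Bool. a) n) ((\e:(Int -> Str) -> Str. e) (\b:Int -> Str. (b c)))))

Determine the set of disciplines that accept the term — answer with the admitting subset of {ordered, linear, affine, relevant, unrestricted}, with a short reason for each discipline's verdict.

accepted by: linear, affine, relevant, unrestricted
variable uses: c: 1, n (bound): 1, a (bound): 1, e (bound): 1, b (bound): 1
order of uses: a, n, e, b, c
typing: ✓ — (((Int -> Str) -> Str) -> Bool) -> Bool
ordered: ✗ — use order a, n, e, b, c needs exchange
linear: ✓ — each of c, n, a, e, b used exactly once
affine: ✓ — no duplicate uses among c, n, a, e, b
relevant: ✓ — at least one use each (c, n, a, e, b)
unrestricted: ✓ — simply typable at (((Int -> Str) -> Str) -> Bool) -> Bool; W, C, E all held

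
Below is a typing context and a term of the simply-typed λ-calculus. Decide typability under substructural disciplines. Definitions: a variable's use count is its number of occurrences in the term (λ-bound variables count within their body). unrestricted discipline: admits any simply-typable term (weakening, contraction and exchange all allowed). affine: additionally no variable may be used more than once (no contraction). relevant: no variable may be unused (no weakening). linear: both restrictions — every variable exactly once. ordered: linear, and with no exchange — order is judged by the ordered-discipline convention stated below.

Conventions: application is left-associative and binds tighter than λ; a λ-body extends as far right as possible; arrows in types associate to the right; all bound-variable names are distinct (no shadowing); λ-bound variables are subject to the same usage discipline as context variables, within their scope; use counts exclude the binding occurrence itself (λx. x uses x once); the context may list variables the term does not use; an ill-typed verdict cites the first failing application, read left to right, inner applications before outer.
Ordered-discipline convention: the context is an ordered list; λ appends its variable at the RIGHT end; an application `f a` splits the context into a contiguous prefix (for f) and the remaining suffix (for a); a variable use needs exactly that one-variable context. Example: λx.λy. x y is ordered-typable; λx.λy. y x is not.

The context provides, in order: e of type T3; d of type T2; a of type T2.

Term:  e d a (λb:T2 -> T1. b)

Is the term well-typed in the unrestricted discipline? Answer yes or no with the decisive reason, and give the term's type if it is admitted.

no — fails simple typing
counts: e ×1, d ×1, a ×1, b [bound] ×1
use order (left to right): e, d, a, b
typing: ill-typed: applying a non-function (T3)
per-discipline verdicts: ordered ✗; linear ✗; affine ✗; relevant ✗; unrestricted ✗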